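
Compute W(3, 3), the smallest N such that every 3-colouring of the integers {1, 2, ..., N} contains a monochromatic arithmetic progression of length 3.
W(3, 3) = 27

W(3, 3) = 27. The lower bound W(3, 3) > 26 comes from an explicit good 3-colouring of [1, 26]; the upper bound W(3, 3) ≤ 27 was verified by exhaustive search over 3-colourings of [1, 27].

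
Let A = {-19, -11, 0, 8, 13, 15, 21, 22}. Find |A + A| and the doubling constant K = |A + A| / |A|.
K = |A + A| / |A| = 32/8 = 4

Enumerate A + A = {a + b : a, b ∈ A}. With |A| = 8, there are |A|^2 = 64 ordered sum pairs; collecting distinct values, A + A = {-38, -30, -22, -19, -11, -6, -4, -3, 0, 2, 3, 4, 8, 10, 11, 13, 15, 16, 21, 22, 23, 26, 28, 29, 30, 34, 35, 36, 37, 42, 43, 44}, so |A + A| = 32. Thus K = 32/8 = 4. For comparison, the minimum possible |A + A| over all 8-element sets is 2·8 − 1 = 15 (so min K = 15/8), attained only by arithmetic progressions.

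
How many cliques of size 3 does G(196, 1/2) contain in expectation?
E[# K_3] = C(196, 3) · (1/2)^C(3, 2) = 1235780 / 2^3 = 308945/2 = 154472.5

For each 3-subset S of vertices (there are C(196, 3) = 1235780 such S), let X_S = 1 if S induces a K_3 (all C(3, 2) = 3 edges present). Then P(X_S = 1) = (1/2)^3 = 1/8. By linearity of expectation, E[# K_3] = C(196, 3) · (1/2)^3 = 1235780 / 8 = 308945/2 = 154472.5.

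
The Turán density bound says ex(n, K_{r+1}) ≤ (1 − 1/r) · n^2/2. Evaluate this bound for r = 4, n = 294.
Turán density bound = (3/4) · 294^2/2 = 64827/2 ≈ 32413.5

Turán's theorem: ex(n, K_{r+1}) is achieved by the complete r-partite Turán graph T(n, r) with parts as balanced as possible, and is at most (1 − 1/r) · n^2/2. For r = 4, n = 294: the density bound is (3/4) · 86436/2 = 64827/2 ≈ 32413.5. The integer-valued extremum is e(T(294, 4)) = 32413, which is strictly less than the density bound 64827/2 since 4 ∤ 294 (the parts of T(294, 4) cannot all be equal).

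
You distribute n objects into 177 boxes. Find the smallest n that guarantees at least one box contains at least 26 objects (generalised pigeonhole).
n = (26 − 1)·177 + 1 = 4426

By the generalised pigeonhole principle, to guarantee some box contains ≥ r objects we need more than (r − 1) · k objects total. Threshold: n = (r − 1) · k + 1. With r = 26 and k = 177: n = 25 · 177 + 1 = 4425 + 1 = 4426. For n = 4425 = 25 · 177, we can put exactly 25 objects in every box, avoiding 26 in any single one — so 4426 is tight.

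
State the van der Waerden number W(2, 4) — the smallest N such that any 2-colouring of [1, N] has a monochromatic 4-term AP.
W(2, 4) = 35

This is a classical value, W(2, 4) = 35, established by combining an explicit 2-colouring of {1, ..., 34} with no monochromatic 4-AP (giving the lower bound W(2, 4) > 34) and a finite case analysis / exhaustive computer search showing every 2-colouring of {1, ..., 35} has such an AP.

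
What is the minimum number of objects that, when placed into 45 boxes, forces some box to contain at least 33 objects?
n = (33 − 1)·45 + 1 = 1441

By the generalised pigeonhole principle, to guarantee some box contains ≥ r objects we need more than (r − 1) · k objects total. Threshold: n = (r − 1) · k + 1. With r = 33 and k = 45: n = 32 · 45 + 1 = 1440 + 1 = 1441. For n = 1440 = 32 · 45, we can put exactly 32 objects in every box, avoiding 33 in any single one — so 1441 is tight.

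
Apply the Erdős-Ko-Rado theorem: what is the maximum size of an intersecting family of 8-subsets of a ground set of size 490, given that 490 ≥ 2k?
max |F| = C(489, 7) = 1270567101785652

The Erdős-Ko-Rado theorem states: for n ≥ 2k, an intersecting family of k-subsets of an n-element set has size at most C(n − 1, k − 1), with equality for 'star' families {A ⊆ [n] : |A| = k, i ∈ A} (fix an element i). For n = 490, k = 8: C(489, 7) = 1270567101785652.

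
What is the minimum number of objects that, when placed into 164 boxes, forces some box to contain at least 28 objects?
n = (28 − 1)·164 + 1 = 4429

By the generalised pigeonhole principle, to guarantee some box contains ≥ r objects we need more than (r − 1) · k objects total. Threshold: n = (r − 1) · k + 1. With r = 28 and k = 164: n = 27 · 164 + 1 = 4428 + 1 = 4429. For n = 4428 = 27 · 164, we can put exactly 27 objects in every box, avoiding 28 in any single one — so 4429 is tight.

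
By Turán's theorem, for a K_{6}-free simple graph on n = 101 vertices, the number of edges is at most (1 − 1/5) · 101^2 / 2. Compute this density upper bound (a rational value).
Turán density bound = (4/5) · 101^2/2 = 20402/5 ≈ 4080.4

Turán's theorem: ex(n, K_{r+1}) is achieved by the complete r-partite Turán graph T(n, r) with parts as balanced as possible, and is at most (1 − 1/r) · n^2/2. For r = 5, n = 101: the density bound is (4/5) · 10201/2 = 20402/5 ≈ 4080.4. The integer-valued extremum is e(T(101, 5)) = 4080, which is strictly less than the density bound 20402/5 since 5 ∤ 101 (the parts of T(101, 5) cannot all be equal).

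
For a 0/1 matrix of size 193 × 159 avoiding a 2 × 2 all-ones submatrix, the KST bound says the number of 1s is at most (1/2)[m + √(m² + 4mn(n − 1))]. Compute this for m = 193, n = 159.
z(193, 159; 2, 2) ≤ (1/2)[193 + √(193² + 4·193·159·158)] = (1/2)[193 + √19431433] = 2300.555

Kővári–Sós–Turán: let r_1, ..., r_193 be the row sums and z = Σ r_i the total number of 1s. Each pair of columns can share at most one row with both entries 1 (else a 2×2 all-ones block appears), so Σ_i C(r_i, 2) ≤ C(159, 2) = 12561. By convexity Σ_i C(r_i, 2) ≥ 193·C(z/193, 2) = z(z − 193)/(2·193), giving z² − 193z − 193·159·158 ≤ 0 and hence z ≤ (1/2)[193 + √(37249 + 4·4848546)] = (1/2)[193 + √19431433] ≈ (1/2)(193 + 4408.1099) = 2300.555.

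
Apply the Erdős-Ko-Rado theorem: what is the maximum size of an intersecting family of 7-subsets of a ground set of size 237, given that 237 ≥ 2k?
max |F| = C(236, 6) = 225070777932

The Erdős-Ko-Rado theorem states: for n ≥ 2k, an intersecting family of k-subsets of an n-element set has size at most C(n − 1, k − 1), with equality for 'star' families {A ⊆ [n] : |A| = k, i ∈ A} (fix an element i). For n = 237, k = 7: C(236, 6) = 225070777932.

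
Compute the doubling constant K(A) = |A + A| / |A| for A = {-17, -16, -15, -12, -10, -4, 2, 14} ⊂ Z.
K = |A + A| / |A| = 29/8

Enumerate A + A = {a + b : a, b ∈ A}. With |A| = 8, there are |A|^2 = 64 ordered sum pairs; collecting distinct values, A + A = {-34, -33, -32, -31, -30, -29, -28, -27, -26, -25, -24, -22, -21, -20, -19, -16, -15, -14, -13, -10, -8, -3, -2, -1, 2, 4, 10, 16, 28}, so |A + A| = 29. Thus K = 29/8. For comparison, the minimum possible |A + A| over all 8-element sets is 2·8 − 1 = 15 (so min K = 15/8), attained only by arithmetic progressions.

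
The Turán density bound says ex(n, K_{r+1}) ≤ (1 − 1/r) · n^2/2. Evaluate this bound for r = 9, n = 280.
Turán density bound = (8/9) · 280^2/2 = 313600/9 ≈ 34844.4444

Turán's theorem: ex(n, K_{r+1}) is achieved by the complete r-partite Turán graph T(n, r) with parts as balanced as possible, and is at most (1 − 1/r) · n^2/2. For r = 9, n = 280: the density bound is (8/9) · 78400/2 = 313600/9 ≈ 34844.4444. The integer-valued extremum is e(T(280, 9)) = 34844, which is strictly less than the density bound 313600/9 since 9 ∤ 280 (the parts of T(280, 9) cannot all be equal).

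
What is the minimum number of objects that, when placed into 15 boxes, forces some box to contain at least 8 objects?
n = (8 − 1)·15 + 1 = 106

By the generalised pigeonhole principle, to guarantee some box contains ≥ r objects we need more than (r − 1) · k objects total. Threshold: n = (r − 1) · k + 1. With r = 8 and k = 15: n = 7 · 15 + 1 = 105 + 1 = 106. For n = 105 = 7 · 15, we can put exactly 7 objects in every box, avoiding 8 in any single one — so 106 is tight.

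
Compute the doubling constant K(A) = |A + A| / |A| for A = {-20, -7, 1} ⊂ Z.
K = |A + A| / |A| = 6/3 = 2

Enumerate A + A = {a + b : a, b ∈ A}. With |A| = 3, there are |A|^2 = 9 ordered sum pairs; collecting distinct values, A + A = {-40, -27, -19, -14, -6, 2}, so |A + A| = 6. Thus K = 6/3 = 2. For comparison, the minimum possible |A + A| over all 3-element sets is 2·3 − 1 = 5 (so min K = 5/3), attained only by arithmetic progressions.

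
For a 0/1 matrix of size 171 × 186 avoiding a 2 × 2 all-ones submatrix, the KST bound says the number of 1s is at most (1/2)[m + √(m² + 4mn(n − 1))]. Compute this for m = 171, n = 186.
z(171, 186; 2, 2) ≤ (1/2)[171 + √(171² + 4·171·186·185)] = (1/2)[171 + √23565681] = 2512.7248

Kővári–Sós–Turán: let r_1, ..., r_171 be the row sums and z = Σ r_i the total number of 1s. Each pair of columns can share at most one row with both entries 1 (else a 2×2 all-ones block appears), so Σ_i C(r_i, 2) ≤ C(186, 2) = 17205. By convexity Σ_i C(r_i, 2) ≥ 171·C(z/171, 2) = z(z − 171)/(2·171), giving z² − 171z − 171·186·185 ≤ 0 and hence z ≤ (1/2)[171 + √(29241 + 4·5884110)] = (1/2)[171 + √23565681] ≈ (1/2)(171 + 4854.4496) = 2512.7248.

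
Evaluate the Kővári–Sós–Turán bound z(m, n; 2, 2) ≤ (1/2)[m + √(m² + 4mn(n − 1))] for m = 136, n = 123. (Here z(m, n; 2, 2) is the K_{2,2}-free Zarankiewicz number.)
z(136, 123; 2, 2) ≤ (1/2)[136 + √(136² + 4·136·123·122)] = (1/2)[136 + √8181760] = 1498.1888

Kővári–Sós–Turán: let r_1, ..., r_136 be the row sums and z = Σ r_i the total number of 1s. Each pair of columns can share at most one row with both entries 1 (else a 2×2 all-ones block appears), so Σ_i C(r_i, 2) ≤ C(123, 2) = 7503. By convexity Σ_i C(r_i, 2) ≥ 136·C(z/136, 2) = z(z − 136)/(2·136), giving z² − 136z − 136·123·122 ≤ 0 and hence z ≤ (1/2)[136 + √(18496 + 4·2040816)] = (1/2)[136 + √8181760] ≈ (1/2)(136 + 2860.3776) = 1498.1888.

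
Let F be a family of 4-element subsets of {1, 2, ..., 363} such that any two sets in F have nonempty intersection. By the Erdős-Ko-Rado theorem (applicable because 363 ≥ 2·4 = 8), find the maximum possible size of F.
max |F| = C(362, 3) = 7840920

Erdős-Ko-Rado (1961): when n ≥ 2k, max |F| = C(n−1, k−1). The bound is attained by the star {A : i ∈ A} for any fixed i ∈ [n]. Here C(363−1, 4−1) = C(362, 3) = 7840920.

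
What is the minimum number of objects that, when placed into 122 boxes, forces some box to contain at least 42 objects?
n = (42 − 1)·122 + 1 = 5003

By the generalised pigeonhole principle, to guarantee some box contains ≥ r objects we need more than (r − 1) · k objects total. Threshold: n = (r − 1) · k + 1. With r = 42 and k = 122: n = 41 · 122 + 1 = 5002 + 1 = 5003. For n = 5002 = 41 · 122, we can put exactly 41 objects in every box, avoiding 42 in any single one — so 5003 is tight.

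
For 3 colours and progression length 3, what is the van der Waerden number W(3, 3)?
W(3, 3) = 27

W(3, 3) = 27. The lower bound W(3, 3) > 26 comes from an explicit good 3-colouring of [1, 26]; the upper bound W(3, 3) ≤ 27 was verified by exhaustive search over 3-colourings of [1, 27].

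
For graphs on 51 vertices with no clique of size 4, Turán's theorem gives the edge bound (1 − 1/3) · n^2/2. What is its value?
Turán density bound = (2/3) · 51^2/2 = 867

Turán's theorem: ex(n, K_{r+1}) is achieved by the complete r-partite Turán graph T(n, r) with parts as balanced as possible, and is at most (1 − 1/r) · n^2/2. For r = 3, n = 51: the density bound is (2/3) · 2601/2 = 867. Since 3 ∣ 51, the Turán graph T(51, 3) has parts of equal size 17, and its edge count e(T(51, 3)) = 867 attains the density bound exactly.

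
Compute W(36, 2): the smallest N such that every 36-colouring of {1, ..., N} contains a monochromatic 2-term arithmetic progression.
W(36, 2) = 36 + 1 = 37

A 2-term AP is any pair of integers, so a monochromatic 2-AP exists iff some colour is used at least twice. With 36 colours, the colouring i ↦ i on {1, ..., 36} uses each colour once, avoiding any monochromatic pair, so W(36, 2) > 36. For {1, ..., 37}, pigeonhole forces two integers of the same colour, which form a monochromatic 2-AP. Hence W(36, 2) = 37.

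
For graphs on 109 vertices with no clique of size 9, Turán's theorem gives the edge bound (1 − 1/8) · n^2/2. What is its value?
Turán density bound = (7/8) · 109^2/2 = 83167/16 ≈ 5197.9375

Turán's theorem: ex(n, K_{r+1}) is achieved by the complete r-partite Turán graph T(n, r) with parts as balanced as possible, and is at most (1 − 1/r) · n^2/2. For r = 8, n = 109: the density bound is (7/8) · 11881/2 = 83167/16 ≈ 5197.9375. The integer-valued extremum is e(T(109, 8)) = 5197, which is strictly less than the density bound 83167/16 since 8 ∤ 109 (the parts of T(109, 8) cannot all be equal).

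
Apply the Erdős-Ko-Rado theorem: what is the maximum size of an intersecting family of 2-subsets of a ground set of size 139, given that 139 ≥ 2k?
max |F| = C(138, 1) = 138

The Erdős-Ko-Rado theorem states: for n ≥ 2k, an intersecting family of k-subsets of an n-element set has size at most C(n − 1, k − 1), with equality for 'star' families {A ⊆ [n] : |A| = k, i ∈ A} (fix an element i). For n = 139, k = 2: C(138, 1) = 138.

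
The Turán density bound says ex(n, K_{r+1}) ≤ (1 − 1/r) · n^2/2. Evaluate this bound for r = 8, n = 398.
Turán density bound = (7/8) · 398^2/2 = 277207/4 ≈ 69301.75

Turán's theorem: ex(n, K_{r+1}) is achieved by the complete r-partite Turán graph T(n, r) with parts as balanced as possible, and is at most (1 − 1/r) · n^2/2. For r = 8, n = 398: the density bound is (7/8) · 158404/2 = 277207/4 ≈ 69301.75. The integer-valued extremum is e(T(398, 8)) = 69301, which is strictly less than the density bound 277207/4 since 8 ∤ 398 (the parts of T(398, 8) cannot all be equal).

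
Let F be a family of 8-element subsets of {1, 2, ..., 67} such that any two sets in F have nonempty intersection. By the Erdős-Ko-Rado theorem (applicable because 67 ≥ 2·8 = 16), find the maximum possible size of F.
max |F| = C(66, 7) = 778789440

The Erdős-Ko-Rado theorem states: for n ≥ 2k, an intersecting family of k-subsets of an n-element set has size at most C(n − 1, k − 1), with equality for 'star' families {A ⊆ [n] : |A| = k, i ∈ A} (fix an element i). For n = 67, k = 8: C(66, 7) = 778789440.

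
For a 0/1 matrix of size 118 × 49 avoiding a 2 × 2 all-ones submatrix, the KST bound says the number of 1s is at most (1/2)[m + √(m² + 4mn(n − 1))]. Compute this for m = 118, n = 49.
z(118, 49; 2, 2) ≤ (1/2)[118 + √(118² + 4·118·49·48)] = (1/2)[118 + √1124068] = 589.1104

Kővári–Sós–Turán: let r_1, ..., r_118 be the row sums and z = Σ r_i the total number of 1s. Each pair of columns can share at most one row with both entries 1 (else a 2×2 all-ones block appears), so Σ_i C(r_i, 2) ≤ C(49, 2) = 1176. By convexity Σ_i C(r_i, 2) ≥ 118·C(z/118, 2) = z(z − 118)/(2·118), giving z² − 118z − 118·49·48 ≤ 0 and hence z ≤ (1/2)[118 + √(13924 + 4·277536)] = (1/2)[118 + √1124068] ≈ (1/2)(118 + 1060.2207) = 589.1104.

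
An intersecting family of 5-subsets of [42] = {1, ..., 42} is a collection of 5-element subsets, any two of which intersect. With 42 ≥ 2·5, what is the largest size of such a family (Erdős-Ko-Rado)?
max |F| = C(41, 4) = 101270

Erdős-Ko-Rado (1961): when n ≥ 2k, max |F| = C(n−1, k−1). The bound is attained by the star {A : i ∈ A} for any fixed i ∈ [n]. Here C(42−1, 5−1) = C(41, 4) = 101270.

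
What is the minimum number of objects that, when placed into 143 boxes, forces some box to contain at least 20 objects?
n = (20 − 1)·143 + 1 = 2718

By the generalised pigeonhole principle, to guarantee some box contains ≥ r objects we need more than (r − 1) · k objects total. Threshold: n = (r − 1) · k + 1. With r = 20 and k = 143: n = 19 · 143 + 1 = 2717 + 1 = 2718. For n = 2717 = 19 · 143, we can put exactly 19 objects in every box, avoiding 20 in any single one — so 2718 is tight.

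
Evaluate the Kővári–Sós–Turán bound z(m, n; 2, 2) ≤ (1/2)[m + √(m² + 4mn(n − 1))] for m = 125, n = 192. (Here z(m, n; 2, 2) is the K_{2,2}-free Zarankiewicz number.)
z(125, 192; 2, 2) ≤ (1/2)[125 + √(125² + 4·125·192·191)] = (1/2)[125 + √18351625] = 2204.4398

Kővári–Sós–Turán: let r_1, ..., r_125 be the row sums and z = Σ r_i the total number of 1s. Each pair of columns can share at most one row with both entries 1 (else a 2×2 all-ones block appears), so Σ_i C(r_i, 2) ≤ C(192, 2) = 18336. By convexity Σ_i C(r_i, 2) ≥ 125·C(z/125, 2) = z(z − 125)/(2·125), giving z² − 125z − 125·192·191 ≤ 0 and hence z ≤ (1/2)[125 + √(15625 + 4·4584000)] = (1/2)[125 + √18351625] ≈ (1/2)(125 + 4283.8797) = 2204.4398.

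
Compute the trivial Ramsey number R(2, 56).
R(2, 56) = 56

R(2, k) = k for all k ≥ 2: in a 2-colouring of K_k, either some edge is red (a red K_2) or all edges are blue (a blue K_k). And K_{55} coloured all-blue has no blue K_56, so R(2, 56) > 55. Hence R(2, 56) = 56.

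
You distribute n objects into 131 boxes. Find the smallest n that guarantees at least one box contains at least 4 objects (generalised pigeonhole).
n = (4 − 1)·131 + 1 = 394

By the generalised pigeonhole principle, to guarantee some box contains ≥ r objects we need more than (r − 1) · k objects total. Threshold: n = (r − 1) · k + 1. With r = 4 and k = 131: n = 3 · 131 + 1 = 393 + 1 = 394. For n = 393 = 3 · 131, we can put exactly 3 objects in every box, avoiding 4 in any single one — so 394 is tight.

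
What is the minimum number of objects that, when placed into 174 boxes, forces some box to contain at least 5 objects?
n = (5 − 1)·174 + 1 = 697

By the generalised pigeonhole principle, to guarantee some box contains ≥ r objects we need more than (r − 1) · k objects total. Threshold: n = (r − 1) · k + 1. With r = 5 and k = 174: n = 4 · 174 + 1 = 696 + 1 = 697. For n = 696 = 4 · 174, we can put exactly 4 objects in every box, avoiding 5 in any single one — so 697 is tight.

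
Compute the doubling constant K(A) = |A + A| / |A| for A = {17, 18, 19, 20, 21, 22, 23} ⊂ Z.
K = |A + A| / |A| = 13/7

Enumerate A + A = {a + b : a, b ∈ A}. With |A| = 7, there are |A|^2 = 49 ordered sum pairs; collecting distinct values, A + A = {34, 35, 36, 37, 38, 39, 40, 41, 42, 43, 44, 45, 46}, so |A + A| = 13. Thus K = 13/7. Here |A + A| = 2|A| − 1 = 13, the minimum possible — so K = 13/7 is minimal, which holds iff A is an arithmetic progression.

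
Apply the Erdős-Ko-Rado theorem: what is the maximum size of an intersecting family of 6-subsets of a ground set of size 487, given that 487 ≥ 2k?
max |F| = C(486, 5) = 221327965782

The Erdős-Ko-Rado theorem states: for n ≥ 2k, an intersecting family of k-subsets of an n-element set has size at most C(n − 1, k − 1), with equality for 'star' families {A ⊆ [n] : |A| = k, i ∈ A} (fix an element i). For n = 487, k = 6: C(486, 5) = 221327965782.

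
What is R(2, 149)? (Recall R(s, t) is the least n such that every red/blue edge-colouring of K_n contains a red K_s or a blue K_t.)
R(2, 149) = 149

R(2, k) = k for all k ≥ 2: in a 2-colouring of K_k, either some edge is red (a red K_2) or all edges are blue (a blue K_k). And K_{148} coloured all-blue has no blue K_149, so R(2, 149) > 148. Hence R(2, 149) = 149.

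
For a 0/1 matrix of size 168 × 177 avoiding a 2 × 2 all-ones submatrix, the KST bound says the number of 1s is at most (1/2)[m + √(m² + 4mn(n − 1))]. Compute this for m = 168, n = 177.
z(168, 177; 2, 2) ≤ (1/2)[168 + √(168² + 4·168·177·176)] = (1/2)[168 + √20962368] = 2373.2339

Kővári–Sós–Turán: let r_1, ..., r_168 be the row sums and z = Σ r_i the total number of 1s. Each pair of columns can share at most one row with both entries 1 (else a 2×2 all-ones block appears), so Σ_i C(r_i, 2) ≤ C(177, 2) = 15576. By convexity Σ_i C(r_i, 2) ≥ 168·C(z/168, 2) = z(z − 168)/(2·168), giving z² − 168z − 168·177·176 ≤ 0 and hence z ≤ (1/2)[168 + √(28224 + 4·5233536)] = (1/2)[168 + √20962368] ≈ (1/2)(168 + 4578.4679) = 2373.2339.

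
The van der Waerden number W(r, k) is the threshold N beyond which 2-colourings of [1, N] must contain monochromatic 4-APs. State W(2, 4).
W(2, 4) = 35

W(2, 4) = 35. The lower bound W(2, 4) > 34 comes from an explicit good 2-colouring of [1, 34]; the upper bound W(2, 4) ≤ 35 was verified by exhaustive search over 2-colourings of [1, 35].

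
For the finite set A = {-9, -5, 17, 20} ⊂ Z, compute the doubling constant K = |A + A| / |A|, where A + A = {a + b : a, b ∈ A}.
K = |A + A| / |A| = 10/4 = 5/2

Enumerate A + A = {a + b : a, b ∈ A}. With |A| = 4, there are |A|^2 = 16 ordered sum pairs; collecting distinct values, A + A = {-18, -14, -10, 8, 11, 12, 15, 34, 37, 40}, so |A + A| = 10. Thus K = 10/4 = 5/2. For comparison, the minimum possible |A + A| over all 4-element sets is 2·4 − 1 = 7 (so min K = 7/4), attained only by arithmetic progressions.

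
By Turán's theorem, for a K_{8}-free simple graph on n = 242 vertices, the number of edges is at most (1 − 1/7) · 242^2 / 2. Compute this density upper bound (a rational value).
Turán density bound = (6/7) · 242^2/2 = 175692/7 ≈ 25098.8571

Turán's theorem: ex(n, K_{r+1}) is achieved by the complete r-partite Turán graph T(n, r) with parts as balanced as possible, and is at most (1 − 1/r) · n^2/2. For r = 7, n = 242: the density bound is (6/7) · 58564/2 = 175692/7 ≈ 25098.8571. The integer-valued extremum is e(T(242, 7)) = 25098, which is strictly less than the density bound 175692/7 since 7 ∤ 242 (the parts of T(242, 7) cannot all be equal).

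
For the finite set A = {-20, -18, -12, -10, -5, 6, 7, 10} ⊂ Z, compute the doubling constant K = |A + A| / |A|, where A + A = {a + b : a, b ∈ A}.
K = |A + A| / |A| = 34/8 = 17/4

Enumerate A + A = {a + b : a, b ∈ A}. With |A| = 8, there are |A|^2 = 64 ordered sum pairs; collecting distinct values, A + A = {-40, -38, -36, -32, -30, -28, -25, -24, -23, -22, -20, -17, -15, -14, -13, -12, -11, -10, -8, -6, -5, -4, -3, -2, 0, 1, 2, 5, 12, 13, 14, 16, 17, 20}, so |A + A| = 34. Thus K = 34/8 = 17/4. For comparison, the minimum possible |A + A| over all 8-element sets is 2·8 − 1 = 15 (so min K = 15/8), attained only by arithmetic progressions.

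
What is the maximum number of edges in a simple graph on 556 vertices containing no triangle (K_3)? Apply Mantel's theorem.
ex(556, K_3) = ⌊556^2/4⌋ = 77284

Mantel (1907): a triangle-free graph on n vertices has at most ⌊n^2/4⌋ edges, with equality for the complete bipartite graph K_{⌊n/2⌋, ⌈n/2⌉}. For n = 556: ⌊556^2/4⌋ = ⌊309136/4⌋ = 77284. The extremal graph is K_{278, 278}, which has 278·278 = 77284 edges.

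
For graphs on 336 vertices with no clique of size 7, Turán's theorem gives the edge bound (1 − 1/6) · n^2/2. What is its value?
Turán density bound = (5/6) · 336^2/2 = 47040

Turán's theorem: ex(n, K_{r+1}) is achieved by the complete r-partite Turán graph T(n, r) with parts as balanced as possible, and is at most (1 − 1/r) · n^2/2. For r = 6, n = 336: the density bound is (5/6) · 112896/2 = 47040. Since 6 ∣ 336, the Turán graph T(336, 6) has parts of equal size 56, and its edge count e(T(336, 6)) = 47040 attains the density bound exactly.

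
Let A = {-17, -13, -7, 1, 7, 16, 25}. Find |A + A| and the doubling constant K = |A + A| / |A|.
K = |A + A| / |A| = 25/7

Enumerate A + A = {a + b : a, b ∈ A}. With |A| = 7, there are |A|^2 = 49 ordered sum pairs; collecting distinct values, A + A = {-34, -30, -26, -24, -20, -16, -14, -12, -10, -6, -1, 0, 2, 3, 8, 9, 12, 14, 17, 18, 23, 26, 32, 41, 50}, so |A + A| = 25. Thus K = 25/7. For comparison, the minimum possible |A + A| over all 7-element sets is 2·7 − 1 = 13 (so min K = 13/7), attained only by arithmetic progressions.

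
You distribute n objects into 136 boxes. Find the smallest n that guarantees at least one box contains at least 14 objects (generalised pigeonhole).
n = (14 − 1)·136 + 1 = 1769

By the generalised pigeonhole principle, to guarantee some box contains ≥ r objects we need more than (r − 1) · k objects total. Threshold: n = (r − 1) · k + 1. With r = 14 and k = 136: n = 13 · 136 + 1 = 1768 + 1 = 1769. For n = 1768 = 13 · 136, we can put exactly 13 objects in every box, avoiding 14 in any single one — so 1769 is tight.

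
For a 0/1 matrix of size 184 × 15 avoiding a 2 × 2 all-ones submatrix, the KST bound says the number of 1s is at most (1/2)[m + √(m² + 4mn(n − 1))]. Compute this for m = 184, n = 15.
z(184, 15; 2, 2) ≤ (1/2)[184 + √(184² + 4·184·15·14)] = (1/2)[184 + √188416] = 309.0346

Kővári–Sós–Turán: let r_1, ..., r_184 be the row sums and z = Σ r_i the total number of 1s. Each pair of columns can share at most one row with both entries 1 (else a 2×2 all-ones block appears), so Σ_i C(r_i, 2) ≤ C(15, 2) = 105. By convexity Σ_i C(r_i, 2) ≥ 184·C(z/184, 2) = z(z − 184)/(2·184), giving z² − 184z − 184·15·14 ≤ 0 and hence z ≤ (1/2)[184 + √(33856 + 4·38640)] = (1/2)[184 + √188416] ≈ (1/2)(184 + 434.0691) = 309.0346.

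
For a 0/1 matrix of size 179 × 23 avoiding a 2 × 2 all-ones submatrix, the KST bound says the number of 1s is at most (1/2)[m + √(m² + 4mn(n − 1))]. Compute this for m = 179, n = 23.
z(179, 23; 2, 2) ≤ (1/2)[179 + √(179² + 4·179·23·22)] = (1/2)[179 + √394337] = 403.4813

Kővári–Sós–Turán: let r_1, ..., r_179 be the row sums and z = Σ r_i the total number of 1s. Each pair of columns can share at most one row with both entries 1 (else a 2×2 all-ones block appears), so Σ_i C(r_i, 2) ≤ C(23, 2) = 253. By convexity Σ_i C(r_i, 2) ≥ 179·C(z/179, 2) = z(z − 179)/(2·179), giving z² − 179z − 179·23·22 ≤ 0 and hence z ≤ (1/2)[179 + √(32041 + 4·90574)] = (1/2)[179 + √394337] ≈ (1/2)(179 + 627.9626) = 403.4813.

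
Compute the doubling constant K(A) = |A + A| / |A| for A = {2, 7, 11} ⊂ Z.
K = |A + A| / |A| = 6/3 = 2

Enumerate A + A = {a + b : a, b ∈ A}. With |A| = 3, there are |A|^2 = 9 ordered sum pairs; collecting distinct values, A + A = {4, 9, 13, 14, 18, 22}, so |A + A| = 6. Thus K = 6/3 = 2. For comparison, the minimum possible |A + A| over all 3-element sets is 2·3 − 1 = 5 (so min K = 5/3), attained only by arithmetic progressions.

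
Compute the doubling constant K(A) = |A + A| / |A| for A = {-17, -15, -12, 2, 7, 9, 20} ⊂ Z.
K = |A + A| / |A| = 26/7

Enumerate A + A = {a + b : a, b ∈ A}. With |A| = 7, there are |A|^2 = 49 ordered sum pairs; collecting distinct values, A + A = {-34, -32, -30, -29, -27, -24, -15, -13, -10, -8, -6, -5, -3, 3, 4, 5, 8, 9, 11, 14, 16, 18, 22, 27, 29, 40}, so |A + A| = 26. Thus K = 26/7. For comparison, the minimum possible |A + A| over all 7-element sets is 2·7 − 1 = 13 (so min K = 13/7), attained only by arithmetic progressions.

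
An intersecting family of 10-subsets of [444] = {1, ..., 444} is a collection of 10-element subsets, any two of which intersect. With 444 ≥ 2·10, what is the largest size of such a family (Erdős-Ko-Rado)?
max |F| = C(443, 9) = 1668591560253863245

Erdős-Ko-Rado (1961): when n ≥ 2k, max |F| = C(n−1, k−1). The bound is attained by the star {A : i ∈ A} for any fixed i ∈ [n]. Here C(444−1, 10−1) = C(443, 9) = 1668591560253863245.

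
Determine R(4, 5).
R(4, 5) = 25

Lower bound: an explicit 2-colouring of K_{24} (typically a Paley-type or other structured construction) avoids a red K_4 and a blue K_5, showing R(4, 5) > 24.
Upper bound: the simple Erdős–Szekeres recurrence only gives R(4, 5) ≤ 32; the tight bound R(4, 5) ≤ 25 requires a sharper case analysis (or computer search) of 2-colourings of K_{25}.
Hence R(4, 5) = 25.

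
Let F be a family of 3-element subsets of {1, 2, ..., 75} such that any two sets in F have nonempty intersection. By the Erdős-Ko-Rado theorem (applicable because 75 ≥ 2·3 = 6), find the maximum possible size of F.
max |F| = C(74, 2) = 2701

Erdős-Ko-Rado (1961): when n ≥ 2k, max |F| = C(n−1, k−1). The bound is attained by the star {A : i ∈ A} for any fixed i ∈ [n]. Here C(75−1, 3−1) = C(74, 2) = 2701.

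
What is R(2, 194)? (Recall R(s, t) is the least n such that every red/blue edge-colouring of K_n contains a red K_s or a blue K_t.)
R(2, 194) = 194

R(2, k) = k for all k ≥ 2: in a 2-colouring of K_k, either some edge is red (a red K_2) or all edges are blue (a blue K_k). And K_{193} coloured all-blue has no blue K_194, so R(2, 194) > 193. Hence R(2, 194) = 194.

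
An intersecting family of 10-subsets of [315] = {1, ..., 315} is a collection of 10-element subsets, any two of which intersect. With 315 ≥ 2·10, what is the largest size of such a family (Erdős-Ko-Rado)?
max |F| = C(314, 9) = 72837767741372062

Erdős-Ko-Rado (1961): when n ≥ 2k, max |F| = C(n−1, k−1). The bound is attained by the star {A : i ∈ A} for any fixed i ∈ [n]. Here C(315−1, 10−1) = C(314, 9) = 72837767741372062.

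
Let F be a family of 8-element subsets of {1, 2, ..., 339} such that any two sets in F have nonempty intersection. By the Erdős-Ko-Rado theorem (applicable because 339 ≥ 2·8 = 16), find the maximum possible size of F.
max |F| = C(338, 7) = 93935323022736

Erdős-Ko-Rado (1961): when n ≥ 2k, max |F| = C(n−1, k−1). The bound is attained by the star {A : i ∈ A} for any fixed i ∈ [n]. Here C(339−1, 8−1) = C(338, 7) = 93935323022736.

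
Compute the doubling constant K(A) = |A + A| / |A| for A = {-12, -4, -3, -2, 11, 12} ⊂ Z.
K = |A + A| / |A| = 18/6 = 3

Enumerate A + A = {a + b : a, b ∈ A}. With |A| = 6, there are |A|^2 = 36 ordered sum pairs; collecting distinct values, A + A = {-24, -16, -15, -14, -8, -7, -6, -5, -4, -1, 0, 7, 8, 9, 10, 22, 23, 24}, so |A + A| = 18. Thus K = 18/6 = 3. For comparison, the minimum possible |A + A| over all 6-element sets is 2·6 − 1 = 11 (so min K = 11/6), attained only by arithmetic progressions.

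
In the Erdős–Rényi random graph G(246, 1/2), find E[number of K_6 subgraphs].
E[# K_6] = C(246, 6) · (1/2)^C(6, 2) = 289465762509 / 2^15 ≈ 8833794.021881

For each 6-subset S of vertices (there are C(246, 6) = 289465762509 such S), let X_S = 1 if S induces a K_6 (all C(6, 2) = 15 edges present). Then P(X_S = 1) = (1/2)^15 = 1/32768. By linearity of expectation, E[# K_6] = C(246, 6) · (1/2)^15 = 289465762509 / 32768 ≈ 8833794.021881.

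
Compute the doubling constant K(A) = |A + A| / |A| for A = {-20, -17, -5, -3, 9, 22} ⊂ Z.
K = |A + A| / |A| = 20/6 = 10/3

Enumerate A + A = {a + b : a, b ∈ A}. With |A| = 6, there are |A|^2 = 36 ordered sum pairs; collecting distinct values, A + A = {-40, -37, -34, -25, -23, -22, -20, -11, -10, -8, -6, 2, 4, 5, 6, 17, 18, 19, 31, 44}, so |A + A| = 20. Thus K = 20/6 = 10/3. For comparison, the minimum possible |A + A| over all 6-element sets is 2·6 − 1 = 11 (so min K = 11/6), attained only by arithmetic progressions.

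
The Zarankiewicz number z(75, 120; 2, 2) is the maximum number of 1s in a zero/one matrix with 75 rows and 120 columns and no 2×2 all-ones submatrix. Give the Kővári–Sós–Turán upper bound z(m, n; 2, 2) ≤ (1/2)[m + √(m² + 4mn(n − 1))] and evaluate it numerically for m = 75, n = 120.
z(75, 120; 2, 2) ≤ (1/2)[75 + √(75² + 4·75·120·119)] = (1/2)[75 + √4289625] = 1073.0705

Kővári–Sós–Turán: let r_1, ..., r_75 be the row sums and z = Σ r_i the total number of 1s. Each pair of columns can share at most one row with both entries 1 (else a 2×2 all-ones block appears), so Σ_i C(r_i, 2) ≤ C(120, 2) = 7140. By convexity Σ_i C(r_i, 2) ≥ 75·C(z/75, 2) = z(z − 75)/(2·75), giving z² − 75z − 75·120·119 ≤ 0 and hence z ≤ (1/2)[75 + √(5625 + 4·1071000)] = (1/2)[75 + √4289625] ≈ (1/2)(75 + 2071.141) = 1073.0705.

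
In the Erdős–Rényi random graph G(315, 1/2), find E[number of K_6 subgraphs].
E[# K_6] = C(315, 6) · (1/2)^C(6, 2) = 1293387680130 / 2^15 = 646693840065/16384 ≈ 39471059.574280

For each 6-subset S of vertices (there are C(315, 6) = 1293387680130 such S), let X_S = 1 if S induces a K_6 (all C(6, 2) = 15 edges present). Then P(X_S = 1) = (1/2)^15 = 1/32768. By linearity of expectation, E[# K_6] = C(315, 6) · (1/2)^15 = 1293387680130 / 32768 = 646693840065/16384 ≈ 39471059.574280.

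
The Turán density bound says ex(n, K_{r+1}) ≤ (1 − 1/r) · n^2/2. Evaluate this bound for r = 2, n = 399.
Turán density bound = (1/2) · 399^2/2 = 159201/4 ≈ 39800.25

Turán's theorem: ex(n, K_{r+1}) is achieved by the complete r-partite Turán graph T(n, r) with parts as balanced as possible, and is at most (1 − 1/r) · n^2/2. For r = 2, n = 399: the density bound is (1/2) · 159201/2 = 159201/4 ≈ 39800.25. The integer-valued extremum is e(T(399, 2)) = 39800, which is strictly less than the density bound 159201/4 since 2 ∤ 399 (the parts of T(399, 2) cannot all be equal).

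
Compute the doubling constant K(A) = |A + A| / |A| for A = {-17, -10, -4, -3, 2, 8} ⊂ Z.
K = |A + A| / |A| = 17/6

Enumerate A + A = {a + b : a, b ∈ A}. With |A| = 6, there are |A|^2 = 36 ordered sum pairs; collecting distinct values, A + A = {-34, -27, -21, -20, -15, -14, -13, -9, -8, -7, -6, -2, -1, 4, 5, 10, 16}, so |A + A| = 17. Thus K = 17/6. For comparison, the minimum possible |A + A| over all 6-element sets is 2·6 − 1 = 11 (so min K = 11/6), attained only by arithmetic progressions.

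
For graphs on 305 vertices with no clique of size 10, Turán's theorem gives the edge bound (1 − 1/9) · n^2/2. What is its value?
Turán density bound = (8/9) · 305^2/2 = 372100/9 ≈ 41344.4444

Turán's theorem: ex(n, K_{r+1}) is achieved by the complete r-partite Turán graph T(n, r) with parts as balanced as possible, and is at most (1 − 1/r) · n^2/2. For r = 9, n = 305: the density bound is (8/9) · 93025/2 = 372100/9 ≈ 41344.4444. The integer-valued extremum is e(T(305, 9)) = 41344, which is strictly less than the density bound 372100/9 since 9 ∤ 305 (the parts of T(305, 9) cannot all be equal).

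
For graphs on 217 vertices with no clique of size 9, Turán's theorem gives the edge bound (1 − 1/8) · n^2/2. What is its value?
Turán density bound = (7/8) · 217^2/2 = 329623/16 ≈ 20601.4375

Turán's theorem: ex(n, K_{r+1}) is achieved by the complete r-partite Turán graph T(n, r) with parts as balanced as possible, and is at most (1 − 1/r) · n^2/2. For r = 8, n = 217: the density bound is (7/8) · 47089/2 = 329623/16 ≈ 20601.4375. The integer-valued extremum is e(T(217, 8)) = 20601, which is strictly less than the density bound 329623/16 since 8 ∤ 217 (the parts of T(217, 8) cannot all be equal).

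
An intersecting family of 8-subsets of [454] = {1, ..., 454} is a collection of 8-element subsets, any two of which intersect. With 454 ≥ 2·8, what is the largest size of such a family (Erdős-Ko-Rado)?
max |F| = C(453, 7) = 741356388162720

Erdős-Ko-Rado (1961): when n ≥ 2k, max |F| = C(n−1, k−1). The bound is attained by the star {A : i ∈ A} for any fixed i ∈ [n]. Here C(454−1, 8−1) = C(453, 7) = 741356388162720.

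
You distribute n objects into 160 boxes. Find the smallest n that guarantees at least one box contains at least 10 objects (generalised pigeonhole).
n = (10 − 1)·160 + 1 = 1441

By the generalised pigeonhole principle, to guarantee some box contains ≥ r objects we need more than (r − 1) · k objects total. Threshold: n = (r − 1) · k + 1. With r = 10 and k = 160: n = 9 · 160 + 1 = 1440 + 1 = 1441. For n = 1440 = 9 · 160, we can put exactly 9 objects in every box, avoiding 10 in any single one — so 1441 is tight.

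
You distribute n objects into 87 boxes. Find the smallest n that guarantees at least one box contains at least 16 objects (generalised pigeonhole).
n = (16 − 1)·87 + 1 = 1306

By the generalised pigeonhole principle, to guarantee some box contains ≥ r objects we need more than (r − 1) · k objects total. Threshold: n = (r − 1) · k + 1. With r = 16 and k = 87: n = 15 · 87 + 1 = 1305 + 1 = 1306. For n = 1305 = 15 · 87, we can put exactly 15 objects in every box, avoiding 16 in any single one — so 1306 is tight.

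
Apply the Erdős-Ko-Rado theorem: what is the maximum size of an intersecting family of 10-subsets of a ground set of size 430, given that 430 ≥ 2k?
max |F| = C(429, 9) = 1246422279375036335

Erdős-Ko-Rado (1961): when n ≥ 2k, max |F| = C(n−1, k−1). The bound is attained by the star {A : i ∈ A} for any fixed i ∈ [n]. Here C(430−1, 10−1) = C(429, 9) = 1246422279375036335.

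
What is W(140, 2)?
W(140, 2) = 140 + 1 = 141

A 2-term AP is any pair of integers, so a monochromatic 2-AP exists iff some colour is used at least twice. With 140 colours, the colouring i ↦ i on {1, ..., 140} uses each colour once, avoiding any monochromatic pair, so W(140, 2) > 140. For {1, ..., 141}, pigeonhole forces two integers of the same colour, which form a monochromatic 2-AP. Hence W(140, 2) = 141.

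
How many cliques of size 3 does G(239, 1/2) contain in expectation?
E[# K_3] = C(239, 3) · (1/2)^C(3, 2) = 2246839 / 2^3 = 280854.875

For each 3-subset S of vertices (there are C(239, 3) = 2246839 such S), let X_S = 1 if S induces a K_3 (all C(3, 2) = 3 edges present). Then P(X_S = 1) = (1/2)^3 = 1/8. By linearity of expectation, E[# K_3] = C(239, 3) · (1/2)^3 = 2246839 / 8 = 280854.875.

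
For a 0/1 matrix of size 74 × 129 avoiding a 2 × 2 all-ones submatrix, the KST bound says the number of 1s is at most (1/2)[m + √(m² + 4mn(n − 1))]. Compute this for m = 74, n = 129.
z(74, 129; 2, 2) ≤ (1/2)[74 + √(74² + 4·74·129·128)] = (1/2)[74 + √4893028] = 1143.0095

Kővári–Sós–Turán: let r_1, ..., r_74 be the row sums and z = Σ r_i the total number of 1s. Each pair of columns can share at most one row with both entries 1 (else a 2×2 all-ones block appears), so Σ_i C(r_i, 2) ≤ C(129, 2) = 8256. By convexity Σ_i C(r_i, 2) ≥ 74·C(z/74, 2) = z(z − 74)/(2·74), giving z² − 74z − 74·129·128 ≤ 0 and hence z ≤ (1/2)[74 + √(5476 + 4·1221888)] = (1/2)[74 + √4893028] ≈ (1/2)(74 + 2212.019) = 1143.0095.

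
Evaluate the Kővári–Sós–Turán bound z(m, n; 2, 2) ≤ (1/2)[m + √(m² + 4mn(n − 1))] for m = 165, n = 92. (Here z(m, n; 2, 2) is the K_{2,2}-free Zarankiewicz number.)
z(165, 92; 2, 2) ≤ (1/2)[165 + √(165² + 4·165·92·91)] = (1/2)[165 + √5552745] = 1260.7132

Kővári–Sós–Turán: let r_1, ..., r_165 be the row sums and z = Σ r_i the total number of 1s. Each pair of columns can share at most one row with both entries 1 (else a 2×2 all-ones block appears), so Σ_i C(r_i, 2) ≤ C(92, 2) = 4186. By convexity Σ_i C(r_i, 2) ≥ 165·C(z/165, 2) = z(z − 165)/(2·165), giving z² − 165z − 165·92·91 ≤ 0 and hence z ≤ (1/2)[165 + √(27225 + 4·1381380)] = (1/2)[165 + √5552745] ≈ (1/2)(165 + 2356.4263) = 1260.7132.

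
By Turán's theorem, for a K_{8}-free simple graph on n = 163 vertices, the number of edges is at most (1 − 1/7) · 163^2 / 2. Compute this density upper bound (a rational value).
Turán density bound = (6/7) · 163^2/2 = 79707/7 ≈ 11386.7143

Turán's theorem: ex(n, K_{r+1}) is achieved by the complete r-partite Turán graph T(n, r) with parts as balanced as possible, and is at most (1 − 1/r) · n^2/2. For r = 7, n = 163: the density bound is (6/7) · 26569/2 = 79707/7 ≈ 11386.7143. The integer-valued extremum is e(T(163, 7)) = 11386, which is strictly less than the density bound 79707/7 since 7 ∤ 163 (the parts of T(163, 7) cannot all be equal).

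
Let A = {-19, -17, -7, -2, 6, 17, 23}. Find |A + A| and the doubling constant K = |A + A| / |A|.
K = |A + A| / |A| = 27/7

Enumerate A + A = {a + b : a, b ∈ A}. With |A| = 7, there are |A|^2 = 49 ordered sum pairs; collecting distinct values, A + A = {-38, -36, -34, -26, -24, -21, -19, -14, -13, -11, -9, -4, -2, -1, 0, 4, 6, 10, 12, 15, 16, 21, 23, 29, 34, 40, 46}, so |A + A| = 27. Thus K = 27/7. For comparison, the minimum possible |A + A| over all 7-element sets is 2·7 − 1 = 13 (so min K = 13/7), attained only by arithmetic progressions.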